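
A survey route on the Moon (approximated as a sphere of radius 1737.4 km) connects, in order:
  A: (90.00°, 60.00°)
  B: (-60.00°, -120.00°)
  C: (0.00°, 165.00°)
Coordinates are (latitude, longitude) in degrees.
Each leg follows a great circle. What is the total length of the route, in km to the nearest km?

Leg A→B: central angle 2.6180 rad, distance 4548.5 km.
Leg B→C: central angle 1.4410 rad, distance 2503.6 km.
Total: 4548.5 + 2503.6 ≈ 7052 km.

7052 km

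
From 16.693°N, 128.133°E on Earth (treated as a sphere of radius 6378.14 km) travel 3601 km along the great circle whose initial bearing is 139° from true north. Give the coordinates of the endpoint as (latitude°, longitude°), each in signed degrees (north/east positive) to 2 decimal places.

-8.29°, 148.91°

Angular distance δ = d/R = 3601/6378.14 = 0.56458 rad; initial bearing θ = 2.4260 rad.
sin φ₂ = sin φ₁ cos δ + cos φ₁ sin δ cos θ = (0.2872)(0.8448) + (0.9579)(0.5351)(-0.7547) = -0.1441, so φ₂ = -8.29°.
Δλ = atan2(sin θ sin δ cos φ₁, cos δ − sin φ₁ sin φ₂) = atan2(0.3362, 0.8862) = 20.777°.
λ₂ = 128.133° + 20.777° = 148.91°.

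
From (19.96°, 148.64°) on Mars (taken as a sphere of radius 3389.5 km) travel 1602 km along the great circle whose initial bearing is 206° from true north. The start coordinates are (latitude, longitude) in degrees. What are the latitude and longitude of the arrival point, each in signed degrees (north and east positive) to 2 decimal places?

-4.63°, 137.09°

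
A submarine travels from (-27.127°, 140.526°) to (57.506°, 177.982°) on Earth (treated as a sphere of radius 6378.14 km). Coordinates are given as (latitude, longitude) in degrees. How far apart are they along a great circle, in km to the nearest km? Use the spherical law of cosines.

10051 km

In radians: φ₁ = -0.4735, φ₂ = 1.0037, Δλ = 37.456° = 0.6537 rad.
cos c = sin φ₁ sin φ₂ + cos φ₁ cos φ₂ cos Δλ = (-0.4560)(0.8434) + (0.8900)(0.5372)(0.7938) = -0.00504,
so c = arccos(-0.00504) = 1.57584 rad.
Distance = R·c = 6378.14 × 1.5758 ≈ 10051 km.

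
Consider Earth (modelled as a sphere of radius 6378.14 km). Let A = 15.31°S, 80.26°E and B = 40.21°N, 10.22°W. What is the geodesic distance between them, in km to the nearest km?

11151 km

Let φ₁ = -0.2672 rad, φ₂ = 0.7018 rad, and Δλ = -1.5792 rad.
Haversine: a = sin²(Δφ/2) + cos φ₁ cos φ₂ sin²(Δλ/2) = 0.2169 + (0.9645)(0.7637)(0.5042) = 0.58832.
Central angle c = 2·arcsin(√a) = 1.74836 rad.
Distance = R·c = 6378.14 × 1.7484 ≈ 11151 km.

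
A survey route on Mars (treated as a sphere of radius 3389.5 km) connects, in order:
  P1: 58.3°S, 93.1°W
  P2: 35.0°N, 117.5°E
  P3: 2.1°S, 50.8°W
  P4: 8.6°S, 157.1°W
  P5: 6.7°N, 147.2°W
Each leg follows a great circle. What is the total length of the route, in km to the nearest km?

24756 km

Leg P1→P2: central angle 2.6031 rad, distance 8823.3 km.
Leg P2→P3: central angle 2.5368 rad, distance 8598.4 km.
Leg P3→P4: central angle 1.8461 rad, distance 6257.4 km.
Leg P4→P5: central angle 0.3178 rad, distance 1077.1 km.
Total: 8823.3 + 8598.4 + 6257.4 + 1077.1 ≈ 24756 km.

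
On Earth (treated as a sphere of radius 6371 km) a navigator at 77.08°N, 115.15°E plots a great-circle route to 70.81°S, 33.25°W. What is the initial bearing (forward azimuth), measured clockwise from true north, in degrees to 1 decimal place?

289.7°

With φ₁ = 1.3453, φ₂ = -1.2359, Δλ = -2.5901 rad, the forward-azimuth formula gives
θ = atan2( sin Δλ cos φ₂ , cos φ₁ sin φ₂ − sin φ₁ cos φ₂ cos Δλ ) = atan2(-0.1722, 0.0617) = -70.29°.
Adding 360° brings this into [0°, 360°): 289.7°.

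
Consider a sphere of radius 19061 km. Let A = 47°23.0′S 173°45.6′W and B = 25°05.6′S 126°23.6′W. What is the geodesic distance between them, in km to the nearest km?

With latitudes φ₁ = -47.383°, φ₂ = -25.093° and longitude difference Δλ = 47.367°:
cos c = sin φ₁ sin φ₂ + cos φ₁ cos φ₂ cos Δλ = (-0.7359)(-0.4241) + (0.6771)(0.9056)(0.6773) = 0.72740,
so c = arccos(0.72740) = 0.75627 rad.
Distance = R·c = 19061 × 0.7563 ≈ 14415 km.

14415 km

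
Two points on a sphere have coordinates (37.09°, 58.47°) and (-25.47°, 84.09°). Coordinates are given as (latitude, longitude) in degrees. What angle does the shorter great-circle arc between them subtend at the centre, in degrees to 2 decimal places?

In radians: φ₁ = 0.6473, φ₂ = -0.4445, Δλ = 25.620° = 0.4472 rad.
cos c = sin φ₁ sin φ₂ + cos φ₁ cos φ₂ cos Δλ = (0.6031)(-0.4300) + (0.7977)(0.9028)(0.9017) = 0.39001,
so c = arccos(0.39001) = 1.17015 rad.
So the angular separation is 67.04°.

67.04°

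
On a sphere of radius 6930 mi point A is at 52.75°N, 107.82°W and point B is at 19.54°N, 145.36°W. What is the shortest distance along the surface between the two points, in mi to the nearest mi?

With latitudes φ₁ = 52.750°, φ₂ = 19.540° and longitude difference Δλ = -37.540°:
Haversine: a = sin²(Δφ/2) + cos φ₁ cos φ₂ sin²(Δλ/2) = 0.0817 + (0.6053)(0.9424)(0.1035) = 0.14073.
Central angle c = 2·arcsin(√a) = 0.76908 rad.
Distance = R·c = 6930 × 0.7691 ≈ 5330 mi.

5330 mi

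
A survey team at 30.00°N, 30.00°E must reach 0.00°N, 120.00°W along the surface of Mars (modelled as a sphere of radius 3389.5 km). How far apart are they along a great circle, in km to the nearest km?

8199 km

Let φ₁ = 0.5236 rad, φ₂ = 0.0000 rad, and Δλ = -2.6180 rad.
cos c = sin φ₁ sin φ₂ + cos φ₁ cos φ₂ cos Δλ = (0.5000)(0.0000) + (0.8660)(1.0000)(-0.8660) = -0.75000,
so c = arccos(-0.75000) = 2.41886 rad.
Distance = R·c = 3389.5 × 2.4189 ≈ 8199 km.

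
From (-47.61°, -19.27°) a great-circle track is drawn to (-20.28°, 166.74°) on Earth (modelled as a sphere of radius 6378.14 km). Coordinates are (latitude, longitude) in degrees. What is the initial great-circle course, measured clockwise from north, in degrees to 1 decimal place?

Δλ = -173.990° = -3.0367 rad.
y = sin Δλ · cos φ₂ = (-0.1047)(0.9380) = -0.0982
x = cos φ₁ sin φ₂ − sin φ₁ cos φ₂ cos Δλ = (0.6742)(-0.3466) − (-0.7386)(0.9380)(-0.9945) = -0.9227
θ = atan2(y, x) = -173.92°; adding 360° gives 186.1°.

186.1°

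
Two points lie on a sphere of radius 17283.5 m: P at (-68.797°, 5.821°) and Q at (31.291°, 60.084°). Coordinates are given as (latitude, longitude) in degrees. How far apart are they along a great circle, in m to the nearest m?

32482 m

In radians: φ₁ = -1.2007, φ₂ = 0.5461, Δλ = 54.263° = 0.9471 rad.
cos c = sin φ₁ sin φ₂ + cos φ₁ cos φ₂ cos Δλ = (-0.9323)(0.5194) + (0.3617)(0.8545)(0.5841) = -0.30371,
so c = arccos(-0.30371) = 1.87938 rad.
Distance = R·c = 17283.5 × 1.8794 ≈ 32482 m.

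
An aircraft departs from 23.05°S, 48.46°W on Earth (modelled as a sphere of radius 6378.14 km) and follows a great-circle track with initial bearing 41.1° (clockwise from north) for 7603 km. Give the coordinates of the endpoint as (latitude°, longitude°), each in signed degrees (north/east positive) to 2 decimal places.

Angular distance δ = d/R = 7603/6378.14 = 1.19204 rad; initial bearing θ = 0.7173 rad.
sin φ₂ = sin φ₁ cos δ + cos φ₁ sin δ cos θ = (-0.3915)(0.3698) + (0.9202)(0.9291)(0.7536) = 0.4995, so φ₂ = 29.97°.
Δλ = atan2(sin θ sin δ cos φ₁, cos δ − sin φ₁ sin φ₂) = atan2(0.5620, 0.5653) = 44.832°.
λ₂ = -48.460° + 44.832° = -3.63°.

29.97°, -3.63°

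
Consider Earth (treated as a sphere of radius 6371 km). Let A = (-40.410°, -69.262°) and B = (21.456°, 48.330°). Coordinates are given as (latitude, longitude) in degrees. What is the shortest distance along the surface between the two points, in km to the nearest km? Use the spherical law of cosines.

13836 km

Let φ₁ = -0.7053 rad, φ₂ = 0.3745 rad, and Δλ = 2.0524 rad.
cos c = sin φ₁ sin φ₂ + cos φ₁ cos φ₂ cos Δλ = (-0.6483)(0.3658) + (0.7614)(0.9307)(-0.4632) = -0.56535,
so c = arccos(-0.56535) = 2.17166 rad.
Distance = R·c = 6371 × 2.1717 ≈ 13836 km.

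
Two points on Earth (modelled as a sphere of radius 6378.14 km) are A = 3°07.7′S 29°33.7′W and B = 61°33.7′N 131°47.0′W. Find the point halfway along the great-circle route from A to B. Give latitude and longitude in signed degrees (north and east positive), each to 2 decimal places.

39.20°, -56.97°

The central angle between A and B is δ = 1.7200 rad.
With f = 0.5, the slerp weights are sin((1−f)δ)/sin δ = 0.7664 and sin(fδ)/sin δ = 0.7664.
Weighted sum of the unit vectors: (0.7664)·(0.8685,-0.4926,-0.0546) + (0.7664)·(-0.3173,-0.3551,0.8793) = (0.4224, -0.6497, 0.6321).
Converting back: φ = atan2(z, √(x²+y²)) = 39.20°, λ = atan2(y, x) = -56.97°.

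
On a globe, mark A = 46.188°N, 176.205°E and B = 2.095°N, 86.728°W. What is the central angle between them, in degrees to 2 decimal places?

93.37°

In radians: φ₁ = 0.8061, φ₂ = 0.0366, Δλ = 97.067° = 1.6941 rad.
cos c = sin φ₁ sin φ₂ + cos φ₁ cos φ₂ cos Δλ = (0.7216)(0.0366) + (0.6923)(0.9993)(-0.1230) = -0.05874,
so c = arccos(-0.05874) = 1.62957 rad.
So the angular separation is 93.37°.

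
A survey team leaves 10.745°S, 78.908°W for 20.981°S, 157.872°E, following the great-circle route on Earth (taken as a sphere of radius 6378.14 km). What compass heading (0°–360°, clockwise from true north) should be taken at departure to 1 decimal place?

Δλ = -123.220° = -2.1506 rad.
y = sin Δλ · cos φ₂ = (-0.8366)(0.9337) = -0.7811
x = cos φ₁ sin φ₂ − sin φ₁ cos φ₂ cos Δλ = (0.9825)(-0.3581) − (-0.1864)(0.9337)(-0.5479) = -0.4471
θ = atan2(y, x) = -119.79°; adding 360° gives 240.2°.

240.2°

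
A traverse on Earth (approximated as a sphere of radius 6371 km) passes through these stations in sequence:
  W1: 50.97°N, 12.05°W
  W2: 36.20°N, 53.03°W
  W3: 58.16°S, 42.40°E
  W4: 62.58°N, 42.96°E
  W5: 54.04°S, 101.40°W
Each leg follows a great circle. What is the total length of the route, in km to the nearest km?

Leg W1→W2: central angle 0.5690 rad, distance 3625.3 km.
Leg W2→W3: central angle 2.1436 rad, distance 13657.1 km.
Leg W3→W4: central angle 2.1073 rad, distance 13425.8 km.
Leg W4→W5: central angle 2.7884 rad, distance 17764.7 km.
Total: 3625.3 + 13657.1 + 13425.8 + 17764.7 ≈ 48473 km.

48473 km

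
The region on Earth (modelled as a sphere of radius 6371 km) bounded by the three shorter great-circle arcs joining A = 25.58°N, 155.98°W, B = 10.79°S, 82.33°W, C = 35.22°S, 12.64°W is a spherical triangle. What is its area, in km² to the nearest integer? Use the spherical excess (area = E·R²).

9382875 km²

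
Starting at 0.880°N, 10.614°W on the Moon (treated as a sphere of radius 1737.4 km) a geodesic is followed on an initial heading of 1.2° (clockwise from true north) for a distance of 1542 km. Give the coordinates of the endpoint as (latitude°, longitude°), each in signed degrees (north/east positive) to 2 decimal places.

51.72°, -9.11°

Angular distance δ = d/R = 1542/1737.4 = 0.88753 rad; initial bearing θ = 0.0209 rad.
sin φ₂ = sin φ₁ cos δ + cos φ₁ sin δ cos θ = (0.0154)(0.6313) + (0.9999)(0.7755)(0.9998) = 0.7850, so φ₂ = 51.72°.
Δλ = atan2(sin θ sin δ cos φ₁, cos δ − sin φ₁ sin φ₂) = atan2(0.0162, 0.6193) = 1.502°.
λ₂ = -10.614° + 1.502° = -9.11°.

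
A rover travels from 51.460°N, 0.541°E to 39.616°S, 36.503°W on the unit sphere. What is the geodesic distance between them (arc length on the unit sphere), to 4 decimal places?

In radians: φ₁ = 0.8981, φ₂ = -0.6914, Δλ = -37.044° = -0.6465 rad.
cos c = sin φ₁ sin φ₂ + cos φ₁ cos φ₂ cos Δλ = (0.7822)(-0.6376) + (0.6231)(0.7703)(0.7982) = -0.11565,
so c = arccos(-0.11565) = 1.68670 rad.
On the unit sphere the arc length equals the central angle: 1.6867.

1.6867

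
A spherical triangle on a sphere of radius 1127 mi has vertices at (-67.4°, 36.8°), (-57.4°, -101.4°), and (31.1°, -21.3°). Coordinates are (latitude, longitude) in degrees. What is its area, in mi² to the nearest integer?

Side lengths (central angles): a = 1.9346, b = 1.8786, c = 0.8977 rad; semiperimeter s = 2.3555.
By l'Huilier's theorem, tan(E/4) = √[tan(s/2) tan((s−a)/2) tan((s−b)/2) tan((s−c)/2)], giving spherical excess E = 1.2906 rad.
Area = E·R² = 1.2906 × (1127)² ≈ 1639292 mi².

1639292 mi²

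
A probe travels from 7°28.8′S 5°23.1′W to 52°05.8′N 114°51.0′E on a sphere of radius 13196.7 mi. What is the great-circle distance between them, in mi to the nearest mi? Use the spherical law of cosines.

26296 mi

In radians: φ₁ = -0.1306, φ₂ = 0.9093, Δλ = 120.235° = 2.0985 rad.
cos c = sin φ₁ sin φ₂ + cos φ₁ cos φ₂ cos Δλ = (-0.1302)(0.7890) + (0.9915)(0.6143)(-0.5035) = -0.40943,
so c = arccos(-0.40943) = 1.99263 rad.
Distance = R·c = 13196.7 × 1.9926 ≈ 26296 mi.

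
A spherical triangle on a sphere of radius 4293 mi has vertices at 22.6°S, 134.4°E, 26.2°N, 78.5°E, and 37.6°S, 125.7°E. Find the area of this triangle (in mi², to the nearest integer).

Side lengths (central angles): a = 1.3555, b = 0.2926, c = 1.2716 rad; semiperimeter s = 1.4598.
By l'Huilier's theorem, tan(E/4) = √[tan(s/2) tan((s−a)/2) tan((s−b)/2) tan((s−c)/2)], giving spherical excess E = 0.2156 rad.
Area = E·R² = 0.2156 × (4293)² ≈ 3974375 mi².

3974375 mi²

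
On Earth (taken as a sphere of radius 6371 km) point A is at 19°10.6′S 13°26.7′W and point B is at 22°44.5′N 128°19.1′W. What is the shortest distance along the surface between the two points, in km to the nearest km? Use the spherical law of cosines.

In radians: φ₁ = -0.3347, φ₂ = 0.3969, Δλ = -114.873° = -2.0049 rad.
cos c = sin φ₁ sin φ₂ + cos φ₁ cos φ₂ cos Δλ = (-0.3285)(0.3866) + (0.9445)(0.9223)(-0.4206) = -0.49337,
so c = arccos(-0.49337) = 2.08676 rad.
Distance = R·c = 6371 × 2.0868 ≈ 13295 km.

13295 km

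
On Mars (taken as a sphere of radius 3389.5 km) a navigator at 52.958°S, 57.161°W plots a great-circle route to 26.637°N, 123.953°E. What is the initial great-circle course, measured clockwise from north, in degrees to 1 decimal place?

182.2°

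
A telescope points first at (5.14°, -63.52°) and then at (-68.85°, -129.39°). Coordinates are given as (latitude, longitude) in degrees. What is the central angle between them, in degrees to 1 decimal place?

Let φ₁ = 0.0897 rad, φ₂ = -1.2017 rad, and Δλ = -1.1496 rad.
Haversine: a = sin²(Δφ/2) + cos φ₁ cos φ₂ sin²(Δλ/2) = 0.3621 + (0.9960)(0.3608)(0.2956) = 0.46832.
Central angle c = 2·arcsin(√a) = 1.50740 rad.
So the angular separation is 86.4°.

86.4°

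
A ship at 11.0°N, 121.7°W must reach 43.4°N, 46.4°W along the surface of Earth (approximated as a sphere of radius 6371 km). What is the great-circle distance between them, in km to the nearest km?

7985 km

Let φ₁ = 0.1920 rad, φ₂ = 0.7575 rad, and Δλ = 1.3142 rad.
cos c = sin φ₁ sin φ₂ + cos φ₁ cos φ₂ cos Δλ = (0.1908)(0.6871) + (0.9816)(0.7266)(0.2538) = 0.31209,
so c = arccos(0.31209) = 1.25341 rad.
Distance = R·c = 6371 × 1.2534 ≈ 7985 km.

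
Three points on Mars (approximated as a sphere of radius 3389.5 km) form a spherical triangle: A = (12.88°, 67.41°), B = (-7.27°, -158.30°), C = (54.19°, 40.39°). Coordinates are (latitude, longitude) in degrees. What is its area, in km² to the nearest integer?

Side lengths (central angles): a = 2.2816, b = 0.8108, c = 2.3510 rad; semiperimeter s = 2.7217.
By l'Huilier's theorem, tan(E/4) = √[tan(s/2) tan((s−a)/2) tan((s−b)/2) tan((s−c)/2)], giving spherical excess E = 1.9422 rad.
Area = E·R² = 1.9422 × (3389.5)² ≈ 22313362 km².

22313362 km²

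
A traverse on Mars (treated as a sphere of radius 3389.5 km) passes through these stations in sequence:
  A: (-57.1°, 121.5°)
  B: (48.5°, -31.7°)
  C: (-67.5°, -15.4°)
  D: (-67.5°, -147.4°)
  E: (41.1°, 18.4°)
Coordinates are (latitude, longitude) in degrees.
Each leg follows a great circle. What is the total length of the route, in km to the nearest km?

Leg A→B: central angle 2.8243 rad, distance 9573.1 km.
Leg B→C: central angle 2.0360 rad, distance 6900.9 km.
Leg C→D: central angle 0.7143 rad, distance 2421.1 km.
Leg D→E: central angle 2.6614 rad, distance 9020.8 km.
Total: 9573.1 + 6900.9 + 2421.1 + 9020.8 ≈ 27916 km.

27916 km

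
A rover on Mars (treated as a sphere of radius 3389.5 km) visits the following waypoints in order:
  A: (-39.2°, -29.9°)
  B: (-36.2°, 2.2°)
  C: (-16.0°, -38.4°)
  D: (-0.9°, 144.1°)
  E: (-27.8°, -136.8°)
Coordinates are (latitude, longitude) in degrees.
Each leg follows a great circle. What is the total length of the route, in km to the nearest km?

Leg A→B: central angle 0.4440 rad, distance 1505.0 km.
Leg B→C: central angle 0.7201 rad, distance 2440.7 km.
Leg C→D: central angle 2.8435 rad, distance 9638.0 km.
Leg D→E: central angle 1.3953 rad, distance 4729.4 km.
Total: 1505.0 + 2440.7 + 9638.0 + 4729.4 ≈ 18313 km.

18313 km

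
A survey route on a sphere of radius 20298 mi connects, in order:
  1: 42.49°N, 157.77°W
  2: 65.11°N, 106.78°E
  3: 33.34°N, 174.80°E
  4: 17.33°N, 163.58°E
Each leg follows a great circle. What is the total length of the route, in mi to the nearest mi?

43993 mi

Leg 1→2: central angle 0.9481 rad, distance 19244.1 mi.
Leg 2→3: central angle 0.8890 rad, distance 18045.7 mi.
Leg 3→4: central angle 0.3302 rad, distance 6702.8 mi.
Total: 19244.1 + 18045.7 + 6702.8 ≈ 43993 mi.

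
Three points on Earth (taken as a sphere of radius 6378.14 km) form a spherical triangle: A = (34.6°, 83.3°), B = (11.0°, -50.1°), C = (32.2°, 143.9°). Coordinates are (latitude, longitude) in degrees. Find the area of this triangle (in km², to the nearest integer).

67772429 km²

Side lengths (central angles): a = 2.3522, b = 0.8704, c = 2.0340 rad; semiperimeter s = 2.6283.
By l'Huilier's theorem, tan(E/4) = √[tan(s/2) tan((s−a)/2) tan((s−b)/2) tan((s−c)/2)], giving spherical excess E = 1.6660 rad.
Area = E·R² = 1.6660 × (6378.14)² ≈ 67772429 km².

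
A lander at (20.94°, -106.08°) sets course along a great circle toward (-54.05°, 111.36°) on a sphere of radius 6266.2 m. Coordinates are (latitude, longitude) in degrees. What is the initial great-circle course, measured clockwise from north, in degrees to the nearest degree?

211°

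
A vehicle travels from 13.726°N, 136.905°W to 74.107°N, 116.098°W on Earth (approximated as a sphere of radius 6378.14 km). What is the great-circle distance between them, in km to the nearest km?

In radians: φ₁ = 0.2396, φ₂ = 1.2934, Δλ = 20.807° = 0.3632 rad.
Haversine: a = sin²(Δφ/2) + cos φ₁ cos φ₂ sin²(Δλ/2) = 0.2529 + (0.9714)(0.2738)(0.0326) = 0.26156.
Central angle c = 2·arcsin(√a) = 1.07369 rad.
Distance = R·c = 6378.14 × 1.0737 ≈ 6848 km.

6848 km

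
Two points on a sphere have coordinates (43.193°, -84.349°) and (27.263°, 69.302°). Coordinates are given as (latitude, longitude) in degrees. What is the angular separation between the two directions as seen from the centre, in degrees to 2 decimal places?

Let φ₁ = 0.7539 rad, φ₂ = 0.4758 rad, and Δλ = 2.6817 rad.
cos c = sin φ₁ sin φ₂ + cos φ₁ cos φ₂ cos Δλ = (0.6845)(0.4581) + (0.7291)(0.8889)(-0.8961) = -0.26720,
so c = arccos(-0.26720) = 1.84128 rad.
So the angular separation is 105.50°.

105.50°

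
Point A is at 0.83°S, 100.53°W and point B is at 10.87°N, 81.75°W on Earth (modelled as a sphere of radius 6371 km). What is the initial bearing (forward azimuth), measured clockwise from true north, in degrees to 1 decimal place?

With φ₁ = -0.0145, φ₂ = 0.1897, Δλ = 0.3278 rad, the forward-azimuth formula gives
θ = atan2( sin Δλ cos φ₂ , cos φ₁ sin φ₂ − sin φ₁ cos φ₂ cos Δλ ) = atan2(0.3162, 0.2020) = 57.42°.
So the initial bearing is 57.4°.

57.4°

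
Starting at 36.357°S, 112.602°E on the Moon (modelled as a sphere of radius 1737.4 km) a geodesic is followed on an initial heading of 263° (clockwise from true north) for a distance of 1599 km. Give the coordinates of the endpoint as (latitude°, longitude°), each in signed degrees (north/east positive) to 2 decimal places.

-25.92°, 51.18°

Angular distance δ = d/R = 1599/1737.4 = 0.92034 rad; initial bearing θ = 4.5902 rad.
sin φ₂ = sin φ₁ cos δ + cos φ₁ sin δ cos θ = (-0.5928)(0.6055) + (0.8053)(0.7958)(-0.1219) = -0.4371, so φ₂ = -25.92°.
Δλ = atan2(sin θ sin δ cos φ₁, cos δ − sin φ₁ sin φ₂) = atan2(-0.6361, 0.3464) = -61.427°.
λ₂ = 112.602° − 61.427° = 51.18°.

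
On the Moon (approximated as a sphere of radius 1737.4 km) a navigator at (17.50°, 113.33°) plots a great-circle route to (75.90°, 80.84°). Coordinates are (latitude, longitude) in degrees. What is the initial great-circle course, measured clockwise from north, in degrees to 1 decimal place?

351.4°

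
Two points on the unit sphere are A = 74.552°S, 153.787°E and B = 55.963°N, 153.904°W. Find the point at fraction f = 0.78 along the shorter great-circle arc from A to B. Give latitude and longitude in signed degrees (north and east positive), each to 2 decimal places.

27.06°, -163.46°

Central angle δ = 2.3569 rad. Interpolating on the sphere with fraction f = 0.78:
P = [sin((1−f)δ)·A + sin(fδ)·B] / sin δ = 0.7013·A + 1.3648·B in Cartesian coordinates,
giving P = (-0.8536, -0.2535, 0.4550), i.e. latitude 27.06°, longitude -163.46°.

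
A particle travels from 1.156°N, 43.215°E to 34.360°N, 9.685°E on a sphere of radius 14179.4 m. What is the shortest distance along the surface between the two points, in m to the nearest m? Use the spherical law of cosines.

11290 m

Let φ₁ = 0.0202 rad, φ₂ = 0.5997 rad, and Δλ = -0.5852 rad.
cos c = sin φ₁ sin φ₂ + cos φ₁ cos φ₂ cos Δλ = (0.0202)(0.5644) + (0.9998)(0.8255)(0.8336) = 0.69939,
so c = arccos(0.69939) = 0.79626 rad.
Distance = R·c = 14179.4 × 0.7963 ≈ 11290 m.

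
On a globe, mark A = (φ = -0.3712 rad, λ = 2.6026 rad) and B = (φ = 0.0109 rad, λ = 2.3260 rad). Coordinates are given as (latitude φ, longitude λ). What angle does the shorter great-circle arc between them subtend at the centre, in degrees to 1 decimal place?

26.8°

With latitudes φ₁ = -21.268°, φ₂ = 0.625° and longitude difference Δλ = -15.848°:
Haversine: a = sin²(Δφ/2) + cos φ₁ cos φ₂ sin²(Δλ/2) = 0.0361 + (0.9319)(0.9999)(0.0190) = 0.05377.
Central angle c = 2·arcsin(√a) = 0.46802 rad.
So the angular separation is 26.8°.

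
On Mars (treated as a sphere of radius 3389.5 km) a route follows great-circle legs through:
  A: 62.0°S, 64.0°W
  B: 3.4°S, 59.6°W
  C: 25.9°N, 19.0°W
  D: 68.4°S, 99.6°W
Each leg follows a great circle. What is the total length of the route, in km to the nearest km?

12915 km

Leg A→B: central angle 1.0244 rad, distance 3472.1 km.
Leg B→C: central angle 0.8554 rad, distance 2899.4 km.
Leg C→D: central angle 1.9305 rad, distance 6543.6 km.
Total: 3472.1 + 2899.4 + 6543.6 ≈ 12915 km.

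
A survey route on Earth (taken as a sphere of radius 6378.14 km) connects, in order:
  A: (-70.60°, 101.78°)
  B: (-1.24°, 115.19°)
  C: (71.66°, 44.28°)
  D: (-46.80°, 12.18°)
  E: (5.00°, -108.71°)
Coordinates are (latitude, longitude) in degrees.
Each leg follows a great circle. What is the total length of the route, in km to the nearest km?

43443 km

Leg A→B: central angle 1.2202 rad, distance 7782.7 km.
Leg B→C: central angle 1.4884 rad, distance 9493.0 km.
Leg C→D: central angle 2.1054 rad, distance 13428.3 km.
Leg D→E: central angle 1.9972 rad, distance 12738.7 km.
Total: 7782.7 + 9493.0 + 13428.3 + 12738.7 ≈ 43443 km.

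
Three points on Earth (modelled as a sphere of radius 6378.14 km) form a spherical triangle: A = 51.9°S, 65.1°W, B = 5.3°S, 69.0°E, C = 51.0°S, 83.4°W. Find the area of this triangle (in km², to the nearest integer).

8920344 km²

Side lengths (central angles): a = 2.0755, b = 0.1991, c = 1.9336 rad; semiperimeter s = 2.1041.
By l'Huilier's theorem, tan(E/4) = √[tan(s/2) tan((s−a)/2) tan((s−b)/2) tan((s−c)/2)], giving spherical excess E = 0.2193 rad.
Area = E·R² = 0.2193 × (6378.14)² ≈ 8920344 km².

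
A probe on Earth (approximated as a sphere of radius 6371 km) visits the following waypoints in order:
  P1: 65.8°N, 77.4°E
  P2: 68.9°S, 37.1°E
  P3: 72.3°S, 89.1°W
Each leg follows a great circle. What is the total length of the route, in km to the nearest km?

19136 km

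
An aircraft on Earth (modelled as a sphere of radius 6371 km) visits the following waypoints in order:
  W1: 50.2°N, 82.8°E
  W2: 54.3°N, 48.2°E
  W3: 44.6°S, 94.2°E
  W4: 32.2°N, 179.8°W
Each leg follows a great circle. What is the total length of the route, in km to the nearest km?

Leg W1→W2: central angle 0.3726 rad, distance 2374.0 km.
Leg W2→W3: central angle 1.8562 rad, distance 11826.1 km.
Leg W3→W4: central angle 1.9094 rad, distance 12164.5 km.
Total: 2374.0 + 11826.1 + 12164.5 ≈ 26365 km.

26365 km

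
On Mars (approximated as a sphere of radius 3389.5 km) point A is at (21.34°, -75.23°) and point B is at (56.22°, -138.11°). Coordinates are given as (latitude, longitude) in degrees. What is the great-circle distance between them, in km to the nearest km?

In radians: φ₁ = 0.3725, φ₂ = 0.9812, Δλ = -62.880° = -1.0975 rad.
cos c = sin φ₁ sin φ₂ + cos φ₁ cos φ₂ cos Δλ = (0.3639)(0.8312) + (0.9314)(0.5560)(0.4559) = 0.53855,
so c = arccos(0.53855) = 1.00208 rad.
Distance = R·c = 3389.5 × 1.0021 ≈ 3397 km.

3397 km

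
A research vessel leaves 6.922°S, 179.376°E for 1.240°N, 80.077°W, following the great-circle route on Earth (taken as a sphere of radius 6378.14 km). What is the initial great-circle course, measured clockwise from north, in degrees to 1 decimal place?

With φ₁ = -0.1208, φ₂ = 0.0216, Δλ = 1.7549 rad, the forward-azimuth formula gives
θ = atan2( sin Δλ cos φ₂ , cos φ₁ sin φ₂ − sin φ₁ cos φ₂ cos Δλ ) = atan2(0.9829, -0.0006) = 90.03°.
So the initial bearing is 90.0°.

90.0°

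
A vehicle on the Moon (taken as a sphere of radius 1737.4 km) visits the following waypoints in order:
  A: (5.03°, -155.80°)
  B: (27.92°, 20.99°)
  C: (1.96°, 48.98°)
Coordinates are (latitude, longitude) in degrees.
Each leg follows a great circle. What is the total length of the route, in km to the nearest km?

5585 km

Leg A→B: central angle 2.5640 rad, distance 4454.6 km.
Leg B→C: central angle 0.6505 rad, distance 1130.1 km.
Total: 4454.6 + 1130.1 ≈ 5585 km.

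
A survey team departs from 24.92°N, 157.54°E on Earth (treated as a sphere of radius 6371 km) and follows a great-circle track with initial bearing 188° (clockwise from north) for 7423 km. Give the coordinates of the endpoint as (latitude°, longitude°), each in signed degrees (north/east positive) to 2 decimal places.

Angular distance δ = d/R = 7423/6371 = 1.16512 rad; initial bearing θ = 3.2812 rad.
sin φ₂ = sin φ₁ cos δ + cos φ₁ sin δ cos θ = (0.4214)(0.3946) + (0.9069)(0.9188)(-0.9903) = -0.6589, so φ₂ = -41.22°.
Δλ = atan2(sin θ sin δ cos φ₁, cos δ − sin φ₁ sin φ₂) = atan2(-0.1160, 0.6723) = -9.788°.
λ₂ = 157.540° − 9.788° = 147.75°.

-41.22°, 147.75°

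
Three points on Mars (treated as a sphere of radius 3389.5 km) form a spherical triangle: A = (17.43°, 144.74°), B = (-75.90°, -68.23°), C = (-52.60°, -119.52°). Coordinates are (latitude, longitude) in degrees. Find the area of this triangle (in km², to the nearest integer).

Side lengths (central angles): a = 0.5296, b = 1.8712, c = 2.0777 rad; semiperimeter s = 2.2393.
By l'Huilier's theorem, tan(E/4) = √[tan(s/2) tan((s−a)/2) tan((s−b)/2) tan((s−c)/2)], giving spherical excess E = 0.7474 rad.
Area = E·R² = 0.7474 × (3389.5)² ≈ 8587101 km².

8587101 km²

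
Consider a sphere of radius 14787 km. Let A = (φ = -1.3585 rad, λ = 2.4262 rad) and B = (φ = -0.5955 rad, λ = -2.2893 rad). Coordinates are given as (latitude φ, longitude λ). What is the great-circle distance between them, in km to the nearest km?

In radians: φ₁ = -1.3585, φ₂ = -0.5955, Δλ = 89.822° = 1.5677 rad.
Haversine: a = sin²(Δφ/2) + cos φ₁ cos φ₂ sin²(Δλ/2) = 0.1386 + (0.2107)(0.8279)(0.4984) = 0.22556.
Central angle c = 2·arcsin(√a) = 0.98978 rad.
Distance = R·c = 14787 × 0.9898 ≈ 14636 km.

14636 km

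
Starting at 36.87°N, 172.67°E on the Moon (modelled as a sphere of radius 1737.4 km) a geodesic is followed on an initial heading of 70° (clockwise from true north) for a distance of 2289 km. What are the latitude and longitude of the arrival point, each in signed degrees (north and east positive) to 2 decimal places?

Angular distance δ = d/R = 2289/1737.4 = 1.31749 rad; initial bearing θ = 1.2217 rad.
sin φ₂ = sin φ₁ cos δ + cos φ₁ sin δ cos θ = (0.6000)(0.2506) + (0.8000)(0.9681)(0.3420) = 0.4153, so φ₂ = 24.54°.
Δλ = atan2(sin θ sin δ cos φ₁, cos δ − sin φ₁ sin φ₂) = atan2(0.7278, 0.0015) = 89.885°.
λ₂ = 172.670° + 89.885° = 262.56° → -97.44° after wrapping to (−180°, 180°].

24.54°, -97.44°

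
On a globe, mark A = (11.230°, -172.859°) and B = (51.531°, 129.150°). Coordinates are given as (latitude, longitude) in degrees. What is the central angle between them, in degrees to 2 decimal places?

61.58°

With latitudes φ₁ = 11.230°, φ₂ = 51.531° and longitude difference Δλ = -57.991°:
Haversine: a = sin²(Δφ/2) + cos φ₁ cos φ₂ sin²(Δλ/2) = 0.1187 + (0.9809)(0.6221)(0.2350) = 0.26205.
Central angle c = 2·arcsin(√a) = 1.07480 rad.
So the angular separation is 61.58°.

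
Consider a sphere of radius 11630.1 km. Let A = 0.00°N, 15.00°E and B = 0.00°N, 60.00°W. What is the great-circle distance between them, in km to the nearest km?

15224 km

With latitudes φ₁ = 0.000°, φ₂ = 0.000° and longitude difference Δλ = -75.000°:
Haversine: a = sin²(Δφ/2) + cos φ₁ cos φ₂ sin²(Δλ/2) = 0.0000 + (1.0000)(1.0000)(0.3706) = 0.37059.
Central angle c = 2·arcsin(√a) = 1.30900 rad.
Distance = R·c = 11630.1 × 1.3090 ≈ 15224 km.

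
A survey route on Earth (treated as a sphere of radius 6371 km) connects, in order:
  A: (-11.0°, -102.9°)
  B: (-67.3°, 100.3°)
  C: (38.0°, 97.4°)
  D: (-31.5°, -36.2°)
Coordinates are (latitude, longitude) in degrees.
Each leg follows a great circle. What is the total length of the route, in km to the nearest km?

38580 km

Leg A→B: central angle 1.7438 rad, distance 11109.8 km.
Leg B→C: central angle 1.8382 rad, distance 11711.4 km.
Leg C→D: central angle 2.4735 rad, distance 15758.9 km.
Total: 11109.8 + 11711.4 + 15758.9 ≈ 38580 km.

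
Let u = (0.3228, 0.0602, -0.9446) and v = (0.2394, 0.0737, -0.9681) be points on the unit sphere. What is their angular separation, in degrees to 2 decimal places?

u·v = 0.9962; |u| = 1.0000, |v| = 1.0000.
cos θ = (u·v)/(|u||v|) = 0.9962, so θ = 5.03°.

5.03°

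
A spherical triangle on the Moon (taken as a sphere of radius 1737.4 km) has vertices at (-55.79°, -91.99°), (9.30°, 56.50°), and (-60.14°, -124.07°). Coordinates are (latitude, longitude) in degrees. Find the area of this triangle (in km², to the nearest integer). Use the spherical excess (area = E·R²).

Side lengths (central angles): a = 2.2542, b = 0.3032, c = 2.2227 rad; semiperimeter s = 2.3901.
By l'Huilier's theorem, tan(E/4) = √[tan(s/2) tan((s−a)/2) tan((s−b)/2) tan((s−c)/2)], giving spherical excess E = 0.6252 rad.
Area = E·R² = 0.6252 × (1737.4)² ≈ 1887331 km².

1887331 km²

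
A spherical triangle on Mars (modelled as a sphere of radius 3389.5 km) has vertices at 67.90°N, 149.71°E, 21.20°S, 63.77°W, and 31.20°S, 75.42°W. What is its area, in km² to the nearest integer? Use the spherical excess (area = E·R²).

Side lengths (central angles): a = 0.2521, b = 2.3560, c = 2.2493 rad; semiperimeter s = 2.4287.
By l'Huilier's theorem, tan(E/4) = √[tan(s/2) tan((s−a)/2) tan((s−b)/2) tan((s−c)/2)], giving spherical excess E = 0.5152 rad.
Area = E·R² = 0.5152 × (3389.5)² ≈ 5919014 km².

5919014 km²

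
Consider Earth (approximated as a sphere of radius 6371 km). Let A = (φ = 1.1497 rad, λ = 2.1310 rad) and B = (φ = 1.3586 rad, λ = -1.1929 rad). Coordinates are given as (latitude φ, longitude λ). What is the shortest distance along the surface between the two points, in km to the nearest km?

4019 km

With latitudes φ₁ = 65.873°, φ₂ = 77.842° and longitude difference Δλ = 169.555°:
cos c = sin φ₁ sin φ₂ + cos φ₁ cos φ₂ cos Δλ = (0.9126)(0.9776) + (0.4088)(0.2106)(-0.9834) = 0.80751,
so c = arccos(0.80751) = 0.63088 rad.
Distance = R·c = 6371 × 0.6309 ≈ 4019 km.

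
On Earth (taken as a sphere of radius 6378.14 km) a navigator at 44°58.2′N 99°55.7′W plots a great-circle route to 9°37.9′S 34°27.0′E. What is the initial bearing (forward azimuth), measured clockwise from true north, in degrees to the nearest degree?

62°

Δλ = 134.378° = 2.3453 rad.
y = sin Δλ · cos φ₂ = (0.7147)(0.9859) = 0.7047
x = cos φ₁ sin φ₂ − sin φ₁ cos φ₂ cos Δλ = (0.7075)(-0.1673) − (0.7067)(0.9859)(-0.6994) = 0.3689
θ = atan2(y, x) = 62.36°, so the bearing is 62°.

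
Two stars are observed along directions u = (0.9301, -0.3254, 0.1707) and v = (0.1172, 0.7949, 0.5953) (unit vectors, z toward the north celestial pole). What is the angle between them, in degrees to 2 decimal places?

u·v = -0.0480; |u| = 1.0001, |v| = 1.0000.
cos θ = (u·v)/(|u||v|) = -0.0480, so θ = 92.75°.

92.75°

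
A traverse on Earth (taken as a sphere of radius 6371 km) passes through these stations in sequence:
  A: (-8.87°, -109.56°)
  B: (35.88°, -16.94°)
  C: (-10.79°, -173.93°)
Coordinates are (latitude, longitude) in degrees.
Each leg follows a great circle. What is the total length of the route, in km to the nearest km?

27207 km

Leg A→B: central angle 1.6981 rad, distance 10818.6 km.
Leg B→C: central angle 2.5724 rad, distance 16388.5 km.
Total: 10818.6 + 16388.5 ≈ 27207 km.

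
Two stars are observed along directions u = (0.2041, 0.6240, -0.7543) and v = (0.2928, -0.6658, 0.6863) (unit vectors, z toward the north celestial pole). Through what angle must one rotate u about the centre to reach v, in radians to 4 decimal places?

2.6329 rad

u·v = -0.8734; |u| = 1.0000, |v| = 1.0000.
cos θ = (u·v)/(|u||v|) = -0.8734, so θ = 2.6329 rad.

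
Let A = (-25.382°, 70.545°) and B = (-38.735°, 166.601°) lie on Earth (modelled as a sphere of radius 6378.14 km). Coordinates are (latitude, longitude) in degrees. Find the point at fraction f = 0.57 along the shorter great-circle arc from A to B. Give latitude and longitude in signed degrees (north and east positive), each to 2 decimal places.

The central angle between A and B is δ = 1.3757 rad.
With f = 0.57, the slerp weights are sin((1−f)δ)/sin δ = 0.5684 and sin(fδ)/sin δ = 0.7199.
Weighted sum of the unit vectors: (0.5684)·(0.3009,0.8519,-0.4287) + (0.7199)·(-0.7588,0.1808,-0.6257) = (-0.3752, 0.6144, -0.6941).
Converting back: φ = atan2(z, √(x²+y²)) = -43.96°, λ = atan2(y, x) = 121.41°.

-43.96°, 121.41°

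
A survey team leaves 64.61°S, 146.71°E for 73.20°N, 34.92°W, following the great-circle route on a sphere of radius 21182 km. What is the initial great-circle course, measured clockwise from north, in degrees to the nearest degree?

Δλ = 178.370° = 3.1131 rad.
y = sin Δλ · cos φ₂ = (0.0284)(0.2890) = 0.0082
x = cos φ₁ sin φ₂ − sin φ₁ cos φ₂ cos Δλ = (0.4288)(0.9573) − (-0.9034)(0.2890)(-0.9996) = 0.1495
θ = atan2(y, x) = 3.15°, so the bearing is 3°.

3°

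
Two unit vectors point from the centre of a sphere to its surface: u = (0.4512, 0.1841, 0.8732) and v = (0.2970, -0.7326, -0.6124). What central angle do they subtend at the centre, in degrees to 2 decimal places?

u·v = -0.5356; |u| = 1.0000, |v| = 1.0000.
cos θ = (u·v)/(|u||v|) = -0.5356, so θ = 122.39°.

122.39°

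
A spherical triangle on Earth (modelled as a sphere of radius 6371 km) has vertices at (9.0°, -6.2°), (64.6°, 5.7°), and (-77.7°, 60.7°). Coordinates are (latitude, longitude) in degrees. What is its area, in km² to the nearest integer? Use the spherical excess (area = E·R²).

29418215 km²

Side lengths (central angles): a = 2.5502, b = 1.6411, c = 0.9814 rad; semiperimeter s = 2.5864.
By l'Huilier's theorem, tan(E/4) = √[tan(s/2) tan((s−a)/2) tan((s−b)/2) tan((s−c)/2)], giving spherical excess E = 0.7248 rad.
Area = E·R² = 0.7248 × (6371)² ≈ 29418215 km².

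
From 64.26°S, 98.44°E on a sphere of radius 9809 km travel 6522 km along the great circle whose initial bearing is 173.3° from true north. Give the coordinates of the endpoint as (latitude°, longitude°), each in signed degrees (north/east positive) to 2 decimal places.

Angular distance δ = d/R = 6522/9809 = 0.66490 rad; initial bearing θ = 3.0247 rad.
sin φ₂ = sin φ₁ cos δ + cos φ₁ sin δ cos θ = (-0.9008)(0.7870) + (0.4343)(0.6170)(-0.9932) = -0.9750, so φ₂ = -77.16°.
Δλ = atan2(sin θ sin δ cos φ₁, cos δ − sin φ₁ sin φ₂) = atan2(0.0313, -0.0913) = 161.095°.
λ₂ = 98.440° + 161.095° = 259.54° → -100.46° after wrapping to (−180°, 180°].

-77.16°, -100.46°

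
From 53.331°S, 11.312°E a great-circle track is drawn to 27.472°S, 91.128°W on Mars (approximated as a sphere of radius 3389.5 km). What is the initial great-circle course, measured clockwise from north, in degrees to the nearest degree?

244°

Δλ = -102.440° = -1.7879 rad.
y = sin Δλ · cos φ₂ = (-0.9765)(0.8872) = -0.8664
x = cos φ₁ sin φ₂ − sin φ₁ cos φ₂ cos Δλ = (0.5972)(-0.4613) − (-0.8021)(0.8872)(-0.2154) = -0.4288
θ = atan2(y, x) = -116.33°; adding 360° gives 244°.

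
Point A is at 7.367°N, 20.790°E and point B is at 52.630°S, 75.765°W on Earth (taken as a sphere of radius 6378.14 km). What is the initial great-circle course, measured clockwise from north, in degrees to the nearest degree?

Δλ = -96.555° = -1.6852 rad.
y = sin Δλ · cos φ₂ = (-0.9935)(0.6070) = -0.6030
x = cos φ₁ sin φ₂ − sin φ₁ cos φ₂ cos Δλ = (0.9917)(-0.7947) − (0.1282)(0.6070)(-0.1142) = -0.7793
θ = atan2(y, x) = -142.27°; adding 360° gives 218°.

218°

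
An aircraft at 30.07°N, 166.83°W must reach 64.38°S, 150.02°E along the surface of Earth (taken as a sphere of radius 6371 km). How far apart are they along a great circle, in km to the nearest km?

11153 km

With latitudes φ₁ = 30.070°, φ₂ = -64.380° and longitude difference Δλ = -43.150°:
cos c = sin φ₁ sin φ₂ + cos φ₁ cos φ₂ cos Δλ = (0.5011)(-0.9017) + (0.8654)(0.4324)(0.7296) = -0.17879,
so c = arccos(-0.17879) = 1.75055 rad.
Distance = R·c = 6371 × 1.7505 ≈ 11153 km.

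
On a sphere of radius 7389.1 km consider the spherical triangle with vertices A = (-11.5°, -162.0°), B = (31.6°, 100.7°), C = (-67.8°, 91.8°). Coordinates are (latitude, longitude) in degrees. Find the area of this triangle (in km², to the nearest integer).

102611709 km²

Side lengths (central angles): a = 1.7388, b = 1.4894, c = 1.7829 rad; semiperimeter s = 2.5056.
By l'Huilier's theorem, tan(E/4) = √[tan(s/2) tan((s−a)/2) tan((s−b)/2) tan((s−c)/2)], giving spherical excess E = 1.8794 rad.
Area = E·R² = 1.8794 × (7389.1)² ≈ 102611709 km².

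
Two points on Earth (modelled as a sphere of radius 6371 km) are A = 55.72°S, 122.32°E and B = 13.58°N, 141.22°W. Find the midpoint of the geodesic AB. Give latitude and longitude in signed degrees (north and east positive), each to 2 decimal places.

Central angle δ = 1.8293 rad. Interpolating on the sphere with fraction f = 0.5:
P = [sin((1−f)δ)·A + sin(fδ)·B] / sin δ = 0.8196·A + 0.8196·B in Cartesian coordinates,
giving P = (-0.8678, -0.1089, -0.4848), i.e. latitude -29.00°, longitude -172.85°.

-29.00°, -172.85°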